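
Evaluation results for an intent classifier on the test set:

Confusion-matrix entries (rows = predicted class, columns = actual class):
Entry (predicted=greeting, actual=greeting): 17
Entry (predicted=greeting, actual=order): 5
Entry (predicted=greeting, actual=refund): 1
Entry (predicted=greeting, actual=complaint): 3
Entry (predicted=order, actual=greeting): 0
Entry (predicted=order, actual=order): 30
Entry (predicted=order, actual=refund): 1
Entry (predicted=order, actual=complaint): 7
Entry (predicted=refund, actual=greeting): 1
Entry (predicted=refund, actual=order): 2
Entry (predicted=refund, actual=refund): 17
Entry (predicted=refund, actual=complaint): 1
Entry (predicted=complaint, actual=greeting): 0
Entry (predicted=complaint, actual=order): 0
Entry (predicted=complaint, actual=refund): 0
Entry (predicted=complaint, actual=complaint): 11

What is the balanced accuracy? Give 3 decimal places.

0.787

Balanced accuracy = mean of per-class recall.
  greeting: recall = 17/18 = 0.9444
  order: recall = 30/37 = 0.8108
  refund: recall = 17/19 = 0.8947
  complaint: recall = 11/22 = 0.5000
Mean = (0.9444 + 0.8108 + 0.8947 + 0.5000) / 4 = 0.787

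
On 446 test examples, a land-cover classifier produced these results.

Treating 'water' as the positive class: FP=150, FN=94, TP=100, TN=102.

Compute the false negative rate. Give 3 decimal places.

FNR = FN/(FN+TP) = 94/(94+100) = 0.485

0.485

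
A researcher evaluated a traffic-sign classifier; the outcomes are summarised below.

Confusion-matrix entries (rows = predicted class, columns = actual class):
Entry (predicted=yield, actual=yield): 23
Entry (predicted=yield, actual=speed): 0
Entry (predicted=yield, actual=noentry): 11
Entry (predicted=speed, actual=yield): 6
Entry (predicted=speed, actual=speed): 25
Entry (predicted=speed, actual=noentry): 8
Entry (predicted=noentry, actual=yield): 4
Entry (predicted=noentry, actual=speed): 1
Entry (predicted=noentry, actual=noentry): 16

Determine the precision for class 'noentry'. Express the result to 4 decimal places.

One-vs-rest for 'noentry': TP = diagonal; FP = other classes predicted 'noentry'; FN = 'noentry' predicted as other.
precision = TP/(TP+FP).
noentry: TP=16, FP=4+1=5 → 16/21 = 0.76190

0.7619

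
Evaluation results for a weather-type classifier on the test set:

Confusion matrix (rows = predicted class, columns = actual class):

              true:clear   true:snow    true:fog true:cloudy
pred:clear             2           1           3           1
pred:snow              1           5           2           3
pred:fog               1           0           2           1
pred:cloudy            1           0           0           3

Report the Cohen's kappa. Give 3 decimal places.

Observed agreement pₒ = trace/N = 12/26 = 0.4615
Expected agreement pₑ = Σ (rowᵢ·colᵢ)/N² = (5·7 + 6·11 + 7·4 + 8·4)/26² = 0.2382
κ = (pₒ − pₑ)/(1 − pₑ) = (0.4615 − 0.2382)/(1 − 0.2382) = 0.293

0.293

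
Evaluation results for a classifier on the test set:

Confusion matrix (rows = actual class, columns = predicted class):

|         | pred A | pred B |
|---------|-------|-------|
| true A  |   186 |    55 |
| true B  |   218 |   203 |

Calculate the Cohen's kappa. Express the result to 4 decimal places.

0.2219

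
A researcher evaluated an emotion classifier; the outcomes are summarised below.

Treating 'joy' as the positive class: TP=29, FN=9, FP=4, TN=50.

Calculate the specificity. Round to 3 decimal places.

0.926

Specificity = TN/(TN+FP) = 50/(50+4) = 0.926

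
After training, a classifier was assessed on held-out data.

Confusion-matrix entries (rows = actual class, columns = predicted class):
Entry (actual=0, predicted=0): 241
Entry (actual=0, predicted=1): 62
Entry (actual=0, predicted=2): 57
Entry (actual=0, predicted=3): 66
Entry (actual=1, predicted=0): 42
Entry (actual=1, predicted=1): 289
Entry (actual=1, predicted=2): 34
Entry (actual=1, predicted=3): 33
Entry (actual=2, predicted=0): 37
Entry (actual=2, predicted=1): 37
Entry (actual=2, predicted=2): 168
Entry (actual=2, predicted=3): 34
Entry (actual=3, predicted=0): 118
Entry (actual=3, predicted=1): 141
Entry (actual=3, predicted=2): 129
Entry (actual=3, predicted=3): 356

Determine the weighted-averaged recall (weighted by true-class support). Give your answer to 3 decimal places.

Per-class recall (TP/(TP+FN)):
  0: TP=241, FN=62+57+66=185 → 241/426 = 0.5657
  1: TP=289, FN=42+34+33=109 → 289/398 = 0.7261
  2: TP=168, FN=37+37+34=108 → 168/276 = 0.6087
  3: TP=356, FN=118+141+129=388 → 356/744 = 0.4785
Weighted-recall = Σ (supportᵢ/N)·recallᵢ with N=1844: (426/1844)·0.5657 + (398/1844)·0.7261 + (276/1844)·0.6087 + (744/1844)·0.4785 = 0.572

0.572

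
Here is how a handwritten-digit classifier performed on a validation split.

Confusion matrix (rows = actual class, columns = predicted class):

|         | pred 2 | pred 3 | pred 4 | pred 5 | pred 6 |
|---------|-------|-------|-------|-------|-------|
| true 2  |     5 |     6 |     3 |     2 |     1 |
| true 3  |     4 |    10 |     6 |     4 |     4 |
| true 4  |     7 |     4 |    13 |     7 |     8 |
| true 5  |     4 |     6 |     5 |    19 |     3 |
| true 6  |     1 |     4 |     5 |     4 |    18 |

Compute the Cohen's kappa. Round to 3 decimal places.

Observed agreement pₒ = trace/N = 65/153 = 0.4248
Expected agreement pₑ = Σ (rowᵢ·colᵢ)/N² = (17·21 + 28·30 + 39·32 + 37·36 + 32·34)/153² = 0.2078
κ = (pₒ − pₑ)/(1 − pₑ) = (0.4248 − 0.2078)/(1 − 0.2078) = 0.274

0.274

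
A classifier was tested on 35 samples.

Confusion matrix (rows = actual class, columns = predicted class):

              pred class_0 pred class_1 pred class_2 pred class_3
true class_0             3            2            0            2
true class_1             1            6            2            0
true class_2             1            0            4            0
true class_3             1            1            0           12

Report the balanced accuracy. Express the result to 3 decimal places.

Balanced accuracy = mean of per-class recall.
  class_0: recall = 3/7 = 0.4286
  class_1: recall = 6/9 = 0.6667
  class_2: recall = 4/5 = 0.8000
  class_3: recall = 12/14 = 0.8571
Mean = (0.4286 + 0.6667 + 0.8000 + 0.8571) / 4 = 0.688

0.688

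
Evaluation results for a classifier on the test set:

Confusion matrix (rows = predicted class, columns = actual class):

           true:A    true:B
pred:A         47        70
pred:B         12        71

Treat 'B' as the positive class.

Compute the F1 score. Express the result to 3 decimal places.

Precision = TP/(TP+FP) = 71/83 = 0.8554
Recall = TP/(TP+FN) = 71/141 = 0.5035
F1 = 2·TP/(2·TP+FP+FN) = 142/224 = 0.634

0.634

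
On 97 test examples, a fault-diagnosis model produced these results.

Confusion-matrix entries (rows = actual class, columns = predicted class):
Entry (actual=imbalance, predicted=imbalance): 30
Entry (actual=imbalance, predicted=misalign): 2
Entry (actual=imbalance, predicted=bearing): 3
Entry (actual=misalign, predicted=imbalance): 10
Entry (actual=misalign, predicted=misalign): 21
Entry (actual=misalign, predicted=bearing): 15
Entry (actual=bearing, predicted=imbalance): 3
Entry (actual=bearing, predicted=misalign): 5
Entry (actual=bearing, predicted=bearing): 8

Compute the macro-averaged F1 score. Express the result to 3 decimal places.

0.573

Per-class F1 score (2·TP/(2·TP+FP+FN)):
  imbalance: TP=30, FP=10+3=13, FN=2+3=5 → 60/78 = 0.7692
  misalign: TP=21, FP=2+5=7, FN=10+15=25 → 42/74 = 0.5676
  bearing: TP=8, FP=3+15=18, FN=3+5=8 → 16/42 = 0.3810
Macro-F1 score = mean = (0.7692 + 0.5676 + 0.3810) / 3 = 0.573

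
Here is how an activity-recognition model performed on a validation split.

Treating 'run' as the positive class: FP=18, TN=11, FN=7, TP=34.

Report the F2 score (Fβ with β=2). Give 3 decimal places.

Fβ = (1+β²)·TP / ((1+β²)·TP + β²·FN + FP), with β²=4
= 5·34 / (5·34 + 4·7 + 18) = 0.787

0.787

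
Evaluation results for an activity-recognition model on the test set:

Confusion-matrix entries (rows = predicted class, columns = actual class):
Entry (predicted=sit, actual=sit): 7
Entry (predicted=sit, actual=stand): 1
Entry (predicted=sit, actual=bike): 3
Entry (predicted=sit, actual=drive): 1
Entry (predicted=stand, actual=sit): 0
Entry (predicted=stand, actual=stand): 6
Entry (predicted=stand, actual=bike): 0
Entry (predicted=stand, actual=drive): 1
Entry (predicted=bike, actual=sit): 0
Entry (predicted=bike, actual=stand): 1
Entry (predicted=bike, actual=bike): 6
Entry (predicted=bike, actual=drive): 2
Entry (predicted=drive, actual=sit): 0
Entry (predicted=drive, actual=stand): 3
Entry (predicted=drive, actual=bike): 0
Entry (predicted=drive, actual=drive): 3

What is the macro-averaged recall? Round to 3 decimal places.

0.660

Per-class recall (TP/(TP+FN)):
  sit: TP=7, FN=0+0+0=0 → 7/7 = 1.0000
  stand: TP=6, FN=1+1+3=5 → 6/11 = 0.5455
  bike: TP=6, FN=3+0+0=3 → 6/9 = 0.6667
  drive: TP=3, FN=1+1+2=4 → 3/7 = 0.4286
Macro-recall = mean = (1.0000 + 0.5455 + 0.6667 + 0.4286) / 4 = 0.660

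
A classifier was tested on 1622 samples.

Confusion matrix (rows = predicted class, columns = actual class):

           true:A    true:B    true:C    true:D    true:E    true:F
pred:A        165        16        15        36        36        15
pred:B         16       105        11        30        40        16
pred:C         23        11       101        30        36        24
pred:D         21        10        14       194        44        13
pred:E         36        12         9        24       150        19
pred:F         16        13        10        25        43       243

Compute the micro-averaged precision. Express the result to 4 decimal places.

Micro-averaging pools counts across classes: ΣTP=958, ΣFP=664, ΣFN=664.
Micro-precision = TP/(TP+FP) on pooled counts = 0.5906 (equals overall accuracy in single-label multiclass).

0.5906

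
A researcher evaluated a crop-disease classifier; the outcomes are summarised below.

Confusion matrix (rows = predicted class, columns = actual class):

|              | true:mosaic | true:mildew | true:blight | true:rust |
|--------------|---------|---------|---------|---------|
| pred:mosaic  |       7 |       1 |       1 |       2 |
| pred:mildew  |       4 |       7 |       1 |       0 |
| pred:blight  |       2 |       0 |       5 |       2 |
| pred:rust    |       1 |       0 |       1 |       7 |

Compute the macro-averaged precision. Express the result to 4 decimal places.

0.6383

Per-class precision (TP/(TP+FP)):
  mosaic: TP=7, FP=1+1+2=4 → 7/11 = 0.63636
  mildew: TP=7, FP=4+1+0=5 → 7/12 = 0.58333
  blight: TP=5, FP=2+0+2=4 → 5/9 = 0.55556
  rust: TP=7, FP=1+0+1=2 → 7/9 = 0.77778
Macro-precision = mean = (0.63636 + 0.58333 + 0.55556 + 0.77778) / 4 = 0.6383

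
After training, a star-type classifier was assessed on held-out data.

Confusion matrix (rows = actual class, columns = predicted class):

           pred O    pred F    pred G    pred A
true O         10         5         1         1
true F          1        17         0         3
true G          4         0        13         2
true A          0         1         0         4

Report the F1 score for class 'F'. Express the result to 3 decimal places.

0.773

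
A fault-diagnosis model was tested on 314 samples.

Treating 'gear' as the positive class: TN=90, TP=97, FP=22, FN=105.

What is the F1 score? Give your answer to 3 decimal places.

0.604

Precision = TP/(TP+FP) = 97/119 = 0.8151
Recall = TP/(TP+FN) = 97/202 = 0.4802
F1 = 2·TP/(2·TP+FP+FN) = 194/321 = 0.604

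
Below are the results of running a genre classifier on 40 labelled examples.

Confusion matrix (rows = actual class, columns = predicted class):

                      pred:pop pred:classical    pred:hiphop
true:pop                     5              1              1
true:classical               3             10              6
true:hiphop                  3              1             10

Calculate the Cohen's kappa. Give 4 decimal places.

Observed agreement pₒ = trace/N = 25/40 = 0.62500
Expected agreement pₑ = Σ (rowᵢ·colᵢ)/N² = (7·11 + 19·12 + 14·17)/40² = 0.33938
κ = (pₒ − pₑ)/(1 − pₑ) = (0.62500 − 0.33938)/(1 − 0.33938) = 0.4324

0.4324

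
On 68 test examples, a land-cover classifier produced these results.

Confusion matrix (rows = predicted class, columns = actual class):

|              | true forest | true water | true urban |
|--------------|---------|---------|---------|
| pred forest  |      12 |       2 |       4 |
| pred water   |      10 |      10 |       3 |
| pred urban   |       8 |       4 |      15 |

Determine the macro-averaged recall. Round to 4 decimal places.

0.5689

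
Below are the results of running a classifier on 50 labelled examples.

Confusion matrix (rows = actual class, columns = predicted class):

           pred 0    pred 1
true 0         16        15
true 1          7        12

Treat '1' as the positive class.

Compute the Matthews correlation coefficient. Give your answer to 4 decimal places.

MCC = (TP·TN − FP·FN) / √((TP+FP)(TP+FN)(TN+FP)(TN+FN))
Numerator = 12·16 − 15·7 = 87
Denominator = √(27·19·31·23) = √365769 = 604.7884
MCC = 87 / 604.7884 = 0.1439

0.1439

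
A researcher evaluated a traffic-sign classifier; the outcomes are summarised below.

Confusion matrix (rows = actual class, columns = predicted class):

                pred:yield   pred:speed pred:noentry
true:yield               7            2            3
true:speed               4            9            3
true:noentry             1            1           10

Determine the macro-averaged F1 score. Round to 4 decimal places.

Per-class F1 score (2·TP/(2·TP+FP+FN)):
  yield: TP=7, FP=4+1=5, FN=2+3=5 → 14/24 = 0.58333
  speed: TP=9, FP=2+1=3, FN=4+3=7 → 18/28 = 0.64286
  noentry: TP=10, FP=3+3=6, FN=1+1=2 → 20/28 = 0.71429
Macro-F1 score = mean = (0.58333 + 0.64286 + 0.71429) / 3 = 0.6468

0.6468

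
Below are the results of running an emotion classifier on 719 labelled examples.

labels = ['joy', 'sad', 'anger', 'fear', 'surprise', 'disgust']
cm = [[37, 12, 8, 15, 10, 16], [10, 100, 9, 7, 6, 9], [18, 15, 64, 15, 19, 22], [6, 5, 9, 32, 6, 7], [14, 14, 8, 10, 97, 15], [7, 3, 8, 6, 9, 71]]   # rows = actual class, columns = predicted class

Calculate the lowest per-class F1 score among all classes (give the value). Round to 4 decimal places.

0.3895

Per-class F1 score (2·TP/(2·TP+FP+FN)):
  joy: TP=37, FP=10+18+6+14+7=55, FN=12+8+15+10+16=61 → 74/190 = 0.38947
  sad: TP=100, FP=12+15+5+14+3=49, FN=10+9+7+6+9=41 → 200/290 = 0.68966
  anger: TP=64, FP=8+9+9+8+8=42, FN=18+15+15+19+22=89 → 128/259 = 0.49421
  fear: TP=32, FP=15+7+15+10+6=53, FN=6+5+9+6+7=33 → 64/150 = 0.42667
  surprise: TP=97, FP=10+6+19+6+9=50, FN=14+14+8+10+15=61 → 194/305 = 0.63607
  disgust: TP=71, FP=16+9+22+7+15=69, FN=7+3+8+6+9=33 → 142/244 = 0.58197
Lowest is class 'joy' with F1 score = 0.3895.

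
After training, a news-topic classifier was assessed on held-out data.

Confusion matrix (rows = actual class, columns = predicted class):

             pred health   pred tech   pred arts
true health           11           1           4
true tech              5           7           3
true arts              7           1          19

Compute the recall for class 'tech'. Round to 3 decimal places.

0.467

Take TP from the diagonal, FP from the rest of the 'tech' prediction marginal, FN from the rest of the 'tech' actual marginal.
recall = TP/(TP+FN).
tech: TP=7, FN=5+3=8 → 7/15 = 0.4667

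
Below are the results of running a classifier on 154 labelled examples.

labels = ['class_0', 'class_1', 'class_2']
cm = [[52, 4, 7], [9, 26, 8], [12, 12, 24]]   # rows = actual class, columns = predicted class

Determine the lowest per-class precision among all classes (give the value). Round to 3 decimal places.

0.615

Per-class precision (TP/(TP+FP)):
  class_0: TP=52, FP=9+12=21 → 52/73 = 0.7123
  class_1: TP=26, FP=4+12=16 → 26/42 = 0.6190
  class_2: TP=24, FP=7+8=15 → 24/39 = 0.6154
Lowest is class 'class_2' with precision = 0.615.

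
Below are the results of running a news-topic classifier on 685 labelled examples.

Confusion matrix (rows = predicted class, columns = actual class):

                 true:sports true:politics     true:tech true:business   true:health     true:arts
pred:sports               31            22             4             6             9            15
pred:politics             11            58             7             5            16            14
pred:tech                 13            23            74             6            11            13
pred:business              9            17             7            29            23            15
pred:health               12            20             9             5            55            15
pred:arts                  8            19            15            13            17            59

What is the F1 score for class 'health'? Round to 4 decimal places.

0.4453

Treat 'health' as positive and all other classes as negative.
F1 score = 2·TP/(2·TP+FP+FN).
health: TP=55, FP=12+20+9+5+15=61, FN=9+16+11+23+17=76 → 110/247 = 0.44534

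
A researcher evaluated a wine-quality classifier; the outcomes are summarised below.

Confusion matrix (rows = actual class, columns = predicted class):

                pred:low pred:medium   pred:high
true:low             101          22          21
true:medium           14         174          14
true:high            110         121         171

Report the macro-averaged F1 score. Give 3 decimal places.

Per-class F1 score (2·TP/(2·TP+FP+FN)):
  low: TP=101, FP=14+110=124, FN=22+21=43 → 202/369 = 0.5474
  medium: TP=174, FP=22+121=143, FN=14+14=28 → 348/519 = 0.6705
  high: TP=171, FP=21+14=35, FN=110+121=231 → 342/608 = 0.5625
Macro-F1 score = mean = (0.5474 + 0.6705 + 0.5625) / 3 = 0.593

0.593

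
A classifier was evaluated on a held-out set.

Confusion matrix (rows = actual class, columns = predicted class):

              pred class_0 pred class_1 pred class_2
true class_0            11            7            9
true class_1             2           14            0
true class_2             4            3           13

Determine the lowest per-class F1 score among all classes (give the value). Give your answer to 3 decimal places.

Per-class F1 score (2·TP/(2·TP+FP+FN)):
  class_0: TP=11, FP=2+4=6, FN=7+9=16 → 22/44 = 0.5000
  class_1: TP=14, FP=7+3=10, FN=2+0=2 → 28/40 = 0.7000
  class_2: TP=13, FP=9+0=9, FN=4+3=7 → 26/42 = 0.6190
Lowest is class 'class_0' with F1 score = 0.500.

0.500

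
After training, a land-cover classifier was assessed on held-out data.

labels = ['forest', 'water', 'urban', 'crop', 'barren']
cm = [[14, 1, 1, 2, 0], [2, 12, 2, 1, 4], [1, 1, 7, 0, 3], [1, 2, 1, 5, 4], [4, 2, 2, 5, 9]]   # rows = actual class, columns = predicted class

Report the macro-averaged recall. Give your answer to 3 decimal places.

0.545

Per-class recall (TP/(TP+FN)):
  forest: TP=14, FN=1+1+2+0=4 → 14/18 = 0.7778
  water: TP=12, FN=2+2+1+4=9 → 12/21 = 0.5714
  urban: TP=7, FN=1+1+0+3=5 → 7/12 = 0.5833
  crop: TP=5, FN=1+2+1+4=8 → 5/13 = 0.3846
  barren: TP=9, FN=4+2+2+5=13 → 9/22 = 0.4091
Macro-recall = mean = (0.7778 + 0.5714 + 0.5833 + 0.3846 + 0.4091) / 5 = 0.545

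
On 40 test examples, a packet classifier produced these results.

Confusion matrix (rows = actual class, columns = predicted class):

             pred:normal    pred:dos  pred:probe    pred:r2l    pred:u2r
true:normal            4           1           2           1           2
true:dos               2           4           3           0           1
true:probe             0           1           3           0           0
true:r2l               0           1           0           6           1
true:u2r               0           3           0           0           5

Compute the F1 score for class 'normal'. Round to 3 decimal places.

Take TP from the diagonal, FP from the rest of the 'normal' prediction marginal, FN from the rest of the 'normal' actual marginal.
F1 score = 2·TP/(2·TP+FP+FN).
normal: TP=4, FP=2+0+0+0=2, FN=1+2+1+2=6 → 8/16 = 0.5000

0.500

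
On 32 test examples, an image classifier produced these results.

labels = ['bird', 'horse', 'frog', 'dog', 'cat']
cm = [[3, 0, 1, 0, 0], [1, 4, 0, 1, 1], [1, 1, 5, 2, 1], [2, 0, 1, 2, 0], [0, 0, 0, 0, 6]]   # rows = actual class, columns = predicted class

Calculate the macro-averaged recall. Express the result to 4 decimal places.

0.6443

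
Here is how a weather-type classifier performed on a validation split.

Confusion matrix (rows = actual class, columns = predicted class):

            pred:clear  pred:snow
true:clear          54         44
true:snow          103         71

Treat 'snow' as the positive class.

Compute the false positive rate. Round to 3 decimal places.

FPR = FP/(FP+TN) = 44/(44+54) = 0.449

0.449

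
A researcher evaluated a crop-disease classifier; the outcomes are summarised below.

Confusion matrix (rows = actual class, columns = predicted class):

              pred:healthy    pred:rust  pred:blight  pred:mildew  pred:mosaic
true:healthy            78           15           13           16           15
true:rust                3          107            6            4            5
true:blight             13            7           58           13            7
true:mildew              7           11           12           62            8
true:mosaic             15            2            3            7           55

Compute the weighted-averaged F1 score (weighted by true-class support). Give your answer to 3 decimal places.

0.661

Per-class F1 score (2·TP/(2·TP+FP+FN)):
  healthy: TP=78, FP=3+13+7+15=38, FN=15+13+16+15=59 → 156/253 = 0.6166
  rust: TP=107, FP=15+7+11+2=35, FN=3+6+4+5=18 → 214/267 = 0.8015
  blight: TP=58, FP=13+6+12+3=34, FN=13+7+13+7=40 → 116/190 = 0.6105
  mildew: TP=62, FP=16+4+13+7=40, FN=7+11+12+8=38 → 124/202 = 0.6139
  mosaic: TP=55, FP=15+5+7+8=35, FN=15+2+3+7=27 → 110/172 = 0.6395
Weighted-F1 score = Σ (supportᵢ/N)·F1 scoreᵢ with N=542: (137/542)·0.6166 + (125/542)·0.8015 + (98/542)·0.6105 + (100/542)·0.6139 + (82/542)·0.6395 = 0.661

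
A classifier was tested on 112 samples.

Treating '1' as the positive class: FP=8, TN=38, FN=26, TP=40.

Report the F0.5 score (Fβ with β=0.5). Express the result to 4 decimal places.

Fβ = (1+β²)·TP / ((1+β²)·TP + β²·FN + FP), with β²=1/4
= 1.25·40 / (1.25·40 + 0.25·26 + 8) = 0.7752

0.7752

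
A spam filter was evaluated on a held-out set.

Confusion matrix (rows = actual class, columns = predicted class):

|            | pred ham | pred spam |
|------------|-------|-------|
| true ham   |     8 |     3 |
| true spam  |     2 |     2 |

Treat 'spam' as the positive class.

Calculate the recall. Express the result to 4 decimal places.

Recall = TP/(TP+FN) = 2/(2+2) = 2/4 = 0.5000

0.5000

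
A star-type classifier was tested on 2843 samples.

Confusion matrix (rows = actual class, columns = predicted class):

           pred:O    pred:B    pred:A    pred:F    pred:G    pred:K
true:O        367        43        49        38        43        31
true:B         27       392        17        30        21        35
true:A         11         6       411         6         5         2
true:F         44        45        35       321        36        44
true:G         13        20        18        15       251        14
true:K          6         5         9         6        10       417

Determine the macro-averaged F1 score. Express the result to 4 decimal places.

0.7573

Per-class F1 score (2·TP/(2·TP+FP+FN)):
  O: TP=367, FP=27+11+44+13+6=101, FN=43+49+38+43+31=204 → 734/1039 = 0.70645
  B: TP=392, FP=43+6+45+20+5=119, FN=27+17+30+21+35=130 → 784/1033 = 0.75895
  A: TP=411, FP=49+17+35+18+9=128, FN=11+6+6+5+2=30 → 822/980 = 0.83878
  F: TP=321, FP=38+30+6+15+6=95, FN=44+45+35+36+44=204 → 642/941 = 0.68225
  G: TP=251, FP=43+21+5+36+10=115, FN=13+20+18+15+14=80 → 502/697 = 0.72023
  K: TP=417, FP=31+35+2+44+14=126, FN=6+5+9+6+10=36 → 834/996 = 0.83735
Macro-F1 score = mean = (0.70645 + 0.75895 + 0.83878 + 0.68225 + 0.72023 + 0.83735) / 6 = 0.7573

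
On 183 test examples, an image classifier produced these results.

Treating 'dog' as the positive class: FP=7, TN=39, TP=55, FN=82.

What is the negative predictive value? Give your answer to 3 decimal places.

NPV = TN/(TN+FN) = 39/(39+82) = 0.322

0.322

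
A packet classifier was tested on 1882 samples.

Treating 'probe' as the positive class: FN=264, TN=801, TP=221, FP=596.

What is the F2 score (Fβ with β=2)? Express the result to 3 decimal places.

Fβ = (1+β²)·TP / ((1+β²)·TP + β²·FN + FP), with β²=4
= 5·221 / (5·221 + 4·264 + 596) = 0.401

0.401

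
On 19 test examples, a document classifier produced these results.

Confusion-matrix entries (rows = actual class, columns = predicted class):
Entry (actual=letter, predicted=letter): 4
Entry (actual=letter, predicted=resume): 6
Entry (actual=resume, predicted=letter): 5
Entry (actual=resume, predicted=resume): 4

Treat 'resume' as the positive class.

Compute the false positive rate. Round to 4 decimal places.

FPR = FP/(FP+TN) = 6/(6+4) = 0.6000

0.6000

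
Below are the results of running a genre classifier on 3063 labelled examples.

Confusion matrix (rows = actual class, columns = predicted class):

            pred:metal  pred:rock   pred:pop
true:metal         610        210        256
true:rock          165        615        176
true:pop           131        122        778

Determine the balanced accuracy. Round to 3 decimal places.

Balanced accuracy = mean of per-class recall.
  metal: recall = 610/1076 = 0.5669
  rock: recall = 615/956 = 0.6433
  pop: recall = 778/1031 = 0.7546
Mean = (0.5669 + 0.6433 + 0.7546) / 3 = 0.655

0.655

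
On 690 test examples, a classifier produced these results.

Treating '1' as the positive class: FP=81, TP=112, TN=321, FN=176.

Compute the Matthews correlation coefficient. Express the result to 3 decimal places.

0.206

MCC = (TP·TN − FP·FN) / √((TP+FP)(TP+FN)(TN+FP)(TN+FN))
Numerator = 112·321 − 81·176 = 21696
Denominator = √(193·288·402·497) = √11105349696 = 105381.9230
MCC = 21696 / 105381.9230 = 0.206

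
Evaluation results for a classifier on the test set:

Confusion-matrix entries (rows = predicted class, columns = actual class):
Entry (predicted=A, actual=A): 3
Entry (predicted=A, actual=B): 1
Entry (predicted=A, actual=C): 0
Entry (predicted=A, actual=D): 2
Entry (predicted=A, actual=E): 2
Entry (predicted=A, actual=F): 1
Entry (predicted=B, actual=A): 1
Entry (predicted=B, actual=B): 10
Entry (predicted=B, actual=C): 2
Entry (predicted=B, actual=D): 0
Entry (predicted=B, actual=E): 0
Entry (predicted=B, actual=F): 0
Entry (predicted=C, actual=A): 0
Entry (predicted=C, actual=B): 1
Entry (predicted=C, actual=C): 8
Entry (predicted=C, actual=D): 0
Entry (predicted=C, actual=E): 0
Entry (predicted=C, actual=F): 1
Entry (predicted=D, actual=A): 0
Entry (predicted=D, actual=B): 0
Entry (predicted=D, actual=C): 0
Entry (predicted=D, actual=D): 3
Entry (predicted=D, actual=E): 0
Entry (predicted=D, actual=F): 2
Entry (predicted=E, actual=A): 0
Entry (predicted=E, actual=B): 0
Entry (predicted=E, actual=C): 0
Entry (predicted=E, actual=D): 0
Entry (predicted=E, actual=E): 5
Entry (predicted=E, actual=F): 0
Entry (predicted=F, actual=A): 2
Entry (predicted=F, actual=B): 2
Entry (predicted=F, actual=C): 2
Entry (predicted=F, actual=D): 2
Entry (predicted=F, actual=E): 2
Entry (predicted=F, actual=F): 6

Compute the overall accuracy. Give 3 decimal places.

0.603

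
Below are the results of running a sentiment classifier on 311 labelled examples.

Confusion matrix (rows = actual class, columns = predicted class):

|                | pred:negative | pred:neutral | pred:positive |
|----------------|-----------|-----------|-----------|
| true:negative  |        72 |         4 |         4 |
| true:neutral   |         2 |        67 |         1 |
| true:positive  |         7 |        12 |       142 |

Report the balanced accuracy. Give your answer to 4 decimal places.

0.9130

Balanced accuracy = mean of per-class recall.
  negative: recall = 72/80 = 0.90000
  neutral: recall = 67/70 = 0.95714
  positive: recall = 142/161 = 0.88199
Mean = (0.90000 + 0.95714 + 0.88199) / 3 = 0.9130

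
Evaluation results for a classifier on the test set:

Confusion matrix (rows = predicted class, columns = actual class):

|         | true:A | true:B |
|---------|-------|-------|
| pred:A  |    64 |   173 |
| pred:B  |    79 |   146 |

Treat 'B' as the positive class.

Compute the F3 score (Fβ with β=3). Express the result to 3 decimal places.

0.472

Fβ = (1+β²)·TP / ((1+β²)·TP + β²·FN + FP), with β²=9
= 10·146 / (10·146 + 9·173 + 79) = 0.472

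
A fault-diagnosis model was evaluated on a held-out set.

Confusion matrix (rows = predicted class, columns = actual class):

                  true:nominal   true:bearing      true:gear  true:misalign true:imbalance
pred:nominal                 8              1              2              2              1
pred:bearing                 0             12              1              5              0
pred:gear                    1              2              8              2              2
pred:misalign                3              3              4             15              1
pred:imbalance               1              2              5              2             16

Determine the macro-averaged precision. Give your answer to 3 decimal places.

Per-class precision (TP/(TP+FP)):
  nominal: TP=8, FP=1+2+2+1=6 → 8/14 = 0.5714
  bearing: TP=12, FP=0+1+5+0=6 → 12/18 = 0.6667
  gear: TP=8, FP=1+2+2+2=7 → 8/15 = 0.5333
  misalign: TP=15, FP=3+3+4+1=11 → 15/26 = 0.5769
  imbalance: TP=16, FP=1+2+5+2=10 → 16/26 = 0.6154
Macro-precision = mean = (0.5714 + 0.6667 + 0.5333 + 0.5769 + 0.6154) / 5 = 0.593

0.593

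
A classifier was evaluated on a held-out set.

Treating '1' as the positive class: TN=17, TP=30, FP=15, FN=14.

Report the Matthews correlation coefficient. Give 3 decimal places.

0.214

MCC = (TP·TN − FP·FN) / √((TP+FP)(TP+FN)(TN+FP)(TN+FN))
Numerator = 30·17 − 15·14 = 300
Denominator = √(45·44·32·31) = √1964160 = 1401.4849
MCC = 300 / 1401.4849 = 0.214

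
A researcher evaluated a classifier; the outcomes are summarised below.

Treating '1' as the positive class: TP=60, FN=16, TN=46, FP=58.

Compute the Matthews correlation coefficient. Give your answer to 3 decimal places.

0.241

MCC = (TP·TN − FP·FN) / √((TP+FP)(TP+FN)(TN+FP)(TN+FN))
Numerator = 60·46 − 58·16 = 1832
Denominator = √(118·76·104·62) = √57825664 = 7604.3188
MCC = 1832 / 7604.3188 = 0.241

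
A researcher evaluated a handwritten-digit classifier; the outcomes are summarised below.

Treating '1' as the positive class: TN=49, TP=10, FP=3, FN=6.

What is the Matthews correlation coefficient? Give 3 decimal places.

0.612

MCC = (TP·TN − FP·FN) / √((TP+FP)(TP+FN)(TN+FP)(TN+FN))
Numerator = 10·49 − 3·6 = 472
Denominator = √(13·16·52·55) = √594880 = 771.2846
MCC = 472 / 771.2846 = 0.612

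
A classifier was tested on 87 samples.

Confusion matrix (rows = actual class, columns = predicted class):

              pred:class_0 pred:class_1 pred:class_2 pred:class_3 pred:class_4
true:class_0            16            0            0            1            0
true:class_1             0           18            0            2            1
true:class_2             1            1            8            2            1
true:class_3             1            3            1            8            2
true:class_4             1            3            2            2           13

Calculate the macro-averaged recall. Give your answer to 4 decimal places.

0.7132

Per-class recall (TP/(TP+FN)):
  class_0: TP=16, FN=0+0+1+0=1 → 16/17 = 0.94118
  class_1: TP=18, FN=0+0+2+1=3 → 18/21 = 0.85714
  class_2: TP=8, FN=1+1+2+1=5 → 8/13 = 0.61538
  class_3: TP=8, FN=1+3+1+2=7 → 8/15 = 0.53333
  class_4: TP=13, FN=1+3+2+2=8 → 13/21 = 0.61905
Macro-recall = mean = (0.94118 + 0.85714 + 0.61538 + 0.53333 + 0.61905) / 5 = 0.7132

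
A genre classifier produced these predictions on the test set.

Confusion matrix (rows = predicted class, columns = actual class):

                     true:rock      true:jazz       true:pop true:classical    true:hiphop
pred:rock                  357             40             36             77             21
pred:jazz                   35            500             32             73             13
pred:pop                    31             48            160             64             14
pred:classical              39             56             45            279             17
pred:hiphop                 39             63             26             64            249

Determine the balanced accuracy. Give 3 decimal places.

0.650

Balanced accuracy = mean of per-class recall.
  rock: recall = 357/501 = 0.7126
  jazz: recall = 500/707 = 0.7072
  pop: recall = 160/299 = 0.5351
  classical: recall = 279/557 = 0.5009
  hiphop: recall = 249/314 = 0.7930
Mean = (0.7126 + 0.7072 + 0.5351 + 0.5009 + 0.7930) / 5 = 0.650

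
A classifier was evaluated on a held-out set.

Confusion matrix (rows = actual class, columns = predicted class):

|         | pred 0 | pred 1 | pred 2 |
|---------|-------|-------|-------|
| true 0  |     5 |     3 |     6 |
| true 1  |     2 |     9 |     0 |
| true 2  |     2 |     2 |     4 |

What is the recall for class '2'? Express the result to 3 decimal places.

0.500

Take TP from the diagonal, FP from the rest of the '2' prediction marginal, FN from the rest of the '2' actual marginal.
recall = TP/(TP+FN).
2: TP=4, FN=2+2=4 → 4/8 = 0.5000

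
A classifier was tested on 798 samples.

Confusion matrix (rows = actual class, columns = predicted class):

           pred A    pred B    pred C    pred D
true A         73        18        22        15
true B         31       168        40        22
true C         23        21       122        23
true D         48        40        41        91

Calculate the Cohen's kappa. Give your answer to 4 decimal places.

Observed agreement pₒ = trace/N = 454/798 = 0.56892
Expected agreement pₑ = Σ (rowᵢ·colᵢ)/N² = (128·175 + 261·247 + 189·225 + 220·151)/798² = 0.25536
κ = (pₒ − pₑ)/(1 − pₑ) = (0.56892 − 0.25536)/(1 − 0.25536) = 0.4211

0.4211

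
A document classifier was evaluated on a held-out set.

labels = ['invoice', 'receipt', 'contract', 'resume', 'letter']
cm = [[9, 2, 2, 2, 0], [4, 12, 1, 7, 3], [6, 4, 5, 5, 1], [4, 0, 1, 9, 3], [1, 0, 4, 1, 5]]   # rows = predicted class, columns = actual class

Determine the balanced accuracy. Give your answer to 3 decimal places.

0.444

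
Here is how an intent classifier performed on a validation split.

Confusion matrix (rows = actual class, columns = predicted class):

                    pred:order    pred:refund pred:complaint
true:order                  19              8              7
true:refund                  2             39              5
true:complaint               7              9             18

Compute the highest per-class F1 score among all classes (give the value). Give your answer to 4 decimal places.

0.7647

Per-class F1 score (2·TP/(2·TP+FP+FN)):
  order: TP=19, FP=2+7=9, FN=8+7=15 → 38/62 = 0.61290
  refund: TP=39, FP=8+9=17, FN=2+5=7 → 78/102 = 0.76471
  complaint: TP=18, FP=7+5=12, FN=7+9=16 → 36/64 = 0.56250
Highest is class 'refund' with F1 score = 0.7647.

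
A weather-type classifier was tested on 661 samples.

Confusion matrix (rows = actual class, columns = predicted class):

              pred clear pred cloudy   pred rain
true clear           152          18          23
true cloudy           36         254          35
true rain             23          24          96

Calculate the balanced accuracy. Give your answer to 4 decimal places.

0.7468

Balanced accuracy = mean of per-class recall.
  clear: recall = 152/193 = 0.78756
  cloudy: recall = 254/325 = 0.78154
  rain: recall = 96/143 = 0.67133
Mean = (0.78756 + 0.78154 + 0.67133) / 3 = 0.7468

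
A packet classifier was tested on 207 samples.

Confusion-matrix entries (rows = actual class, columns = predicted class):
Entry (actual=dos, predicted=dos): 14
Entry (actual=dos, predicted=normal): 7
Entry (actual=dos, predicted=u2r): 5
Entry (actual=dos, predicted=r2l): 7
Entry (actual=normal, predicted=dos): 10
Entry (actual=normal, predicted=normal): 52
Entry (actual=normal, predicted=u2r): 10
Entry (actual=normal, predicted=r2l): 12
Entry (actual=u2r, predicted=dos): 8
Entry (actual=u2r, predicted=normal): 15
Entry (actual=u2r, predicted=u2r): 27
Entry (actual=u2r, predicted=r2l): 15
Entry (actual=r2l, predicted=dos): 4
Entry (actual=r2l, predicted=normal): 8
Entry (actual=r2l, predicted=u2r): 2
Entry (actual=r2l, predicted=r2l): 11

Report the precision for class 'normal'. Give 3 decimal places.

0.634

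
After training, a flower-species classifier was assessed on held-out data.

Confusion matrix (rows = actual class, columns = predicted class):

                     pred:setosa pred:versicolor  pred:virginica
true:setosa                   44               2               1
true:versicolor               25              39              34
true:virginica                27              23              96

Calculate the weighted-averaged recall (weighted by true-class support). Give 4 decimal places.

0.6151

Per-class recall (TP/(TP+FN)):
  setosa: TP=44, FN=2+1=3 → 44/47 = 0.93617
  versicolor: TP=39, FN=25+34=59 → 39/98 = 0.39796
  virginica: TP=96, FN=27+23=50 → 96/146 = 0.65753
Weighted-recall = Σ (supportᵢ/N)·recallᵢ with N=291: (47/291)·0.93617 + (98/291)·0.39796 + (146/291)·0.65753 = 0.6151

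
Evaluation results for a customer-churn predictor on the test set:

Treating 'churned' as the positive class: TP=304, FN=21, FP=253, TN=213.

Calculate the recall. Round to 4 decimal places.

Recall = TP/(TP+FN) = 304/(304+21) = 304/325 = 0.9354

0.9354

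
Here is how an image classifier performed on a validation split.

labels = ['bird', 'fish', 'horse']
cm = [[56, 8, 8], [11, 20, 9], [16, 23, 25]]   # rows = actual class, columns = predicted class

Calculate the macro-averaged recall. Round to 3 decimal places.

Per-class recall (TP/(TP+FN)):
  bird: TP=56, FN=8+8=16 → 56/72 = 0.7778
  fish: TP=20, FN=11+9=20 → 20/40 = 0.5000
  horse: TP=25, FN=16+23=39 → 25/64 = 0.3906
Macro-recall = mean = (0.7778 + 0.5000 + 0.3906) / 3 = 0.556

0.556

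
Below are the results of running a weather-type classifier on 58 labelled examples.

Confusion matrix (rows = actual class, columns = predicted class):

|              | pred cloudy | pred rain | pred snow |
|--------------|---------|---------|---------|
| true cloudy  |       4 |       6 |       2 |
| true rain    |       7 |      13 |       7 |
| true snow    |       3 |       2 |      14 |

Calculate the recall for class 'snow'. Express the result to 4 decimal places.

Take TP from the diagonal, FP from the rest of the 'snow' prediction marginal, FN from the rest of the 'snow' actual marginal.
recall = TP/(TP+FN).
snow: TP=14, FN=3+2=5 → 14/19 = 0.73684

0.7368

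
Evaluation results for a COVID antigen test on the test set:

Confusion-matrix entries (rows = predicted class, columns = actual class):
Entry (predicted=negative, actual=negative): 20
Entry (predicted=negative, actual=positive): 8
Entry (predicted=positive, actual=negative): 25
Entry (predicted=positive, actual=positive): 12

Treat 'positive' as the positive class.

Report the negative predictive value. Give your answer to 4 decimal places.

NPV = TN/(TN+FN) = 20/(20+8) = 0.7143

0.7143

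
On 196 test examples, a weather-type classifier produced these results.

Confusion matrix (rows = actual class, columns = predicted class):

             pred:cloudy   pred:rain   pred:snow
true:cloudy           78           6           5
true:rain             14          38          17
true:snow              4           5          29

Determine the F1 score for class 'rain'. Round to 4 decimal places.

0.6441

Take TP from the diagonal, FP from the rest of the 'rain' prediction marginal, FN from the rest of the 'rain' actual marginal.
F1 score = 2·TP/(2·TP+FP+FN).
rain: TP=38, FP=6+5=11, FN=14+17=31 → 76/118 = 0.64407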